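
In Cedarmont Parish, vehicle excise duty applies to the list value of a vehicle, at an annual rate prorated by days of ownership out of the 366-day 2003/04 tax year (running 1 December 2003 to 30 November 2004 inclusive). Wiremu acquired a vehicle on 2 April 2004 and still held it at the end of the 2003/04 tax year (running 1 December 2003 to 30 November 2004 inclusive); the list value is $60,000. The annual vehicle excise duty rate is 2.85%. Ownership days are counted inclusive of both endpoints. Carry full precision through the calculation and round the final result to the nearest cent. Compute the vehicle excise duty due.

$1,135.33

Days held (2 April – 30 November 2004): 243 out of 366
Tax = $60,000 × 2.85% × 243/366 = $1,135.3279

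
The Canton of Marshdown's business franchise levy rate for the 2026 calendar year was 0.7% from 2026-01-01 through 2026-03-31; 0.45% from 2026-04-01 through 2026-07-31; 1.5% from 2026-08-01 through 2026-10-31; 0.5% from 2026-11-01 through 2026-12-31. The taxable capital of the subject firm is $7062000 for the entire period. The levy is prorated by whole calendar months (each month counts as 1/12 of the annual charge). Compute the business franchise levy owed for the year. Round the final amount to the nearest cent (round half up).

$55319.00

2026-01-01 to 2026-03-31: 3 months at 0.7% → $7062000 × 0.7% × 3/12 = $12358.5000
2026-04-01 to 2026-07-31: 4 months at 0.45% → $7062000 × 0.45% × 4/12 = $10593.0000
2026-08-01 to 2026-10-31: 3 months at 1.5% → $7062000 × 1.5% × 3/12 = $26482.5000
2026-11-01 to 2026-12-31: 2 months at 0.5% → $7062000 × 0.5% × 2/12 = $5885.0000
Total = $55319.0000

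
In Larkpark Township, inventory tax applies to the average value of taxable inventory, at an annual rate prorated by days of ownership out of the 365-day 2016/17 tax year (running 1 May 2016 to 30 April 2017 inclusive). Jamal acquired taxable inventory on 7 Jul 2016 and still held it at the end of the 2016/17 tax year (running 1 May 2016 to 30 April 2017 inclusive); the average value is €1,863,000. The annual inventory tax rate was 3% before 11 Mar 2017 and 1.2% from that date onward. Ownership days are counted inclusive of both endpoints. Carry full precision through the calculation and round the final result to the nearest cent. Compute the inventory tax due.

€40,945.17

7 Jul 2016 – 10 Mar 2017: 247 days at 3% → €1,863,000 × 3% × 247/365 = €37,821.4521
11 Mar – 30 Apr 2017: 51 days at 1.2% → €1,863,000 × 1.2% × 51/365 = €3,123.7151
Total = €40,945.1671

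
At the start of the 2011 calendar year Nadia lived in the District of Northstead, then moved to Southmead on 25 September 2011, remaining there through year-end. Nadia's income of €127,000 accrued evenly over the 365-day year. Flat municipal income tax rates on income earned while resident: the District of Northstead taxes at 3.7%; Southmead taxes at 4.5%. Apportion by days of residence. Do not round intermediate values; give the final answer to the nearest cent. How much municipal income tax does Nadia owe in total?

€4,971.79

The District of Northstead, 1 January – 24 September 2011: 267 days → €127,000 × 3.7% × 267/365 = €3,437.3507
Southmead, 25 September – 31 December 2011: 98 days → €127,000 × 4.5% × 98/365 = €1,534.4384
Total = €4,971.7890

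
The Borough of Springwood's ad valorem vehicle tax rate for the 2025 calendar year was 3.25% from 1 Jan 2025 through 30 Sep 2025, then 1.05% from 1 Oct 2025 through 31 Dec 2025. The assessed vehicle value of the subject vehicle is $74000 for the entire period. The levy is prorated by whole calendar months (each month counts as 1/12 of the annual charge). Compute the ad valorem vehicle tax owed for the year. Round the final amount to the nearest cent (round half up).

$1998.00

1 Jan – 30 Sep 2025: 9 months at 3.25% → $74000 × 3.25% × 9/12 = $1803.7500
1 Oct – 31 Dec 2025: 3 months at 1.05% → $74000 × 1.05% × 3/12 = $194.2500
Total = $1998.0000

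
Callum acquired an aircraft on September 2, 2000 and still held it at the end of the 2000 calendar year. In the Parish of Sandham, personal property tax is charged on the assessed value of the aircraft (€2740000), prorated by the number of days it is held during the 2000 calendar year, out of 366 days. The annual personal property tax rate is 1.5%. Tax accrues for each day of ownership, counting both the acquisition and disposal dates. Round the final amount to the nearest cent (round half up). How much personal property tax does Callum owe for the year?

€13587.70

Days held (September 2 – December 31, 2000): 121 out of 366
Tax = €2740000 × 1.5% × 121/366 = €13587.7049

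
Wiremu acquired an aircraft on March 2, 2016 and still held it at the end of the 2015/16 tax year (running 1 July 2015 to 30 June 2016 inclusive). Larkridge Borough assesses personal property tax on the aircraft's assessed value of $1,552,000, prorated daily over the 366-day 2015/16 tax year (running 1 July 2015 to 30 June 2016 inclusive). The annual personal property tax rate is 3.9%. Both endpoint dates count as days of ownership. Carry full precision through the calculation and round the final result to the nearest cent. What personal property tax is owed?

$20,010.62

Days held (March 2 – June 30, 2016): 121 out of 366
Tax = $1,552,000 × 3.9% × 121/366 = $20,010.6230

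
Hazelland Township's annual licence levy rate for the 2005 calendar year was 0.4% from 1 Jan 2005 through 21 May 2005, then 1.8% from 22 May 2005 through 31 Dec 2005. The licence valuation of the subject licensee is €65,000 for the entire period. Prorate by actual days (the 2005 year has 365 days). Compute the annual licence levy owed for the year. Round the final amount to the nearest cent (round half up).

1 Jan – 21 May 2005: 141 days at 0.4% → €65,000 × 0.4% × 141/365 = €100.4384
22 May – 31 Dec 2005: 224 days at 1.8% → €65,000 × 1.8% × 224/365 = €718.0274
Total = €818.4658

€818.47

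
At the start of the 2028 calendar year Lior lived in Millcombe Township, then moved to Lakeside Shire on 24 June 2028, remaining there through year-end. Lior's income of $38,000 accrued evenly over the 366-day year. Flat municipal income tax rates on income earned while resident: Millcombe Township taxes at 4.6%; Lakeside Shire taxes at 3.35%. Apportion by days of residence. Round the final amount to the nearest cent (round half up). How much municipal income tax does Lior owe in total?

Millcombe Township, 1 January – 23 June 2028: 175 days → $38,000 × 4.6% × 175/366 = $835.7923
Lakeside Shire, 24 June – 31 December 2028: 191 days → $38,000 × 3.35% × 191/366 = $664.3251
Total = $1,500.1175

$1,500.12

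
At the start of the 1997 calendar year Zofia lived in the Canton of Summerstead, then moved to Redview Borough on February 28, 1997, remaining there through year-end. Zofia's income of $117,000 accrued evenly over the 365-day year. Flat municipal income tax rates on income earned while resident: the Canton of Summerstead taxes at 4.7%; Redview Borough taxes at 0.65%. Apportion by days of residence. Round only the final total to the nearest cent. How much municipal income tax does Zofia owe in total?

$1,513.47

The Canton of Summerstead, January 1 – February 27, 1997: 58 days → $117,000 × 4.7% × 58/365 = $873.8137
Redview Borough, February 28 – December 31, 1997: 307 days → $117,000 × 0.65% × 307/365 = $639.6534
Total = $1,513.4671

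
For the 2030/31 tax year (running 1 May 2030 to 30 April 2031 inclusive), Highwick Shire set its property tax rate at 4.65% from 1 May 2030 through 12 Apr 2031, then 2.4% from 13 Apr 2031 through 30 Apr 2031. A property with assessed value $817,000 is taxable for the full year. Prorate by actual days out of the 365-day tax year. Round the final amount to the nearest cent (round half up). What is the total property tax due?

1 May 2030 – 12 Apr 2031: 347 days at 4.65% → $817,000 × 4.65% × 347/365 = $36,116.9959
13 Apr – 30 Apr 2031: 18 days at 2.4% → $817,000 × 2.4% × 18/365 = $966.9699
Total = $37,083.9658

$37,083.97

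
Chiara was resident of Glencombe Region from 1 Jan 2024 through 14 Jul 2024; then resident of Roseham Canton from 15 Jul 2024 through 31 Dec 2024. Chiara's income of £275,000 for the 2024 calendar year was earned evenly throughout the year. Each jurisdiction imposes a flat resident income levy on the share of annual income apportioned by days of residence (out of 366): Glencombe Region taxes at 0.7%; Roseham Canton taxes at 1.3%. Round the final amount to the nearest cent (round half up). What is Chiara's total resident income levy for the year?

Glencombe Region, 1 Jan – 14 Jul 2024: 196 days → £275,000 × 0.7% × 196/366 = £1,030.8743
Roseham Canton, 15 Jul – 31 Dec 2024: 170 days → £275,000 × 1.3% × 170/366 = £1,660.5191
Total = £2,691.3934

£2,691.39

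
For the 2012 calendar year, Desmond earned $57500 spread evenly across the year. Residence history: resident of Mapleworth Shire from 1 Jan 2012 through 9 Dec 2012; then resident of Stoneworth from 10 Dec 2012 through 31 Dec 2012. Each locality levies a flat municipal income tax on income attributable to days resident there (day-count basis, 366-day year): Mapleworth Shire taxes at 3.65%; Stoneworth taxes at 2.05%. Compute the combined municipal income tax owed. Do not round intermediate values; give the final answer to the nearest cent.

Mapleworth Shire, 1 Jan – 9 Dec 2012: 344 days → $57500 × 3.65% × 344/366 = $1972.5956
Stoneworth, 10 Dec – 31 Dec 2012: 22 days → $57500 × 2.05% × 22/366 = $70.8538
Total = $2043.4495

$2043.45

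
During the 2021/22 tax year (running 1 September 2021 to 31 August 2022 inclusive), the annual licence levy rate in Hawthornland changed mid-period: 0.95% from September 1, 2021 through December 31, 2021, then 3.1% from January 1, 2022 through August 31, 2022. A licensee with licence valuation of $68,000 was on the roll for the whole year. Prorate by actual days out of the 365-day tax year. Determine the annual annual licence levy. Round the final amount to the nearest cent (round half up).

$1,619.33

September 1 – December 31, 2021: 122 days at 0.95% → $68,000 × 0.95% × 122/365 = $215.9233
January 1 – August 31, 2022: 243 days at 3.1% → $68,000 × 3.1% × 243/365 = $1,403.4082
Total = $1,619.3315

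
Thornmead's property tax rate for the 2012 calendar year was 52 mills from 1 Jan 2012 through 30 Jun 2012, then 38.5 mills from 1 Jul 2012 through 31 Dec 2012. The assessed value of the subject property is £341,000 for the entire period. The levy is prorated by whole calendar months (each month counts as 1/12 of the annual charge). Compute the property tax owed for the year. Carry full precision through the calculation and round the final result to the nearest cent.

1 Jan – 30 Jun 2012: 6 months at 52 mills → £341,000 × 5.2% × 6/12 = £8,866.0000
1 Jul – 31 Dec 2012: 6 months at 38.5 mills → £341,000 × 3.85% × 6/12 = £6,564.2500
Total = £15,430.2500

£15,430.25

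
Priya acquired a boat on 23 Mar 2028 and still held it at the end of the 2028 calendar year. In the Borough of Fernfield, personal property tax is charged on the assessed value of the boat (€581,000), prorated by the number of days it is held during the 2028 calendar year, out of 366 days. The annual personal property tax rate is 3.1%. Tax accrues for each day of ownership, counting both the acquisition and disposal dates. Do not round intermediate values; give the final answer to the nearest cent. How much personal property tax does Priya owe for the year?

€13,975.75

Days held (23 Mar – 31 Dec 2028): 284 out of 366
Tax = €581,000 × 3.1% × 284/366 = €13,975.7486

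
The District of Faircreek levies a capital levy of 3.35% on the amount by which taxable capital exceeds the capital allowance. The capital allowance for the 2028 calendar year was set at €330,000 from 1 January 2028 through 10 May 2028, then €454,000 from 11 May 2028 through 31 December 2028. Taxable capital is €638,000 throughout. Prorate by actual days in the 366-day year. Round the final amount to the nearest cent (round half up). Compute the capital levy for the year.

€7,650.81

1 January – 10 May 2028: 131 days, exemption €330,000 → (€638,000 − €330,000) × 3.35% × 131/366 = €3,693.0546
11 May – 31 December 2028: 235 days, exemption €454,000 → (€638,000 − €454,000) × 3.35% × 235/366 = €3,957.7596
Total = €7,650.8142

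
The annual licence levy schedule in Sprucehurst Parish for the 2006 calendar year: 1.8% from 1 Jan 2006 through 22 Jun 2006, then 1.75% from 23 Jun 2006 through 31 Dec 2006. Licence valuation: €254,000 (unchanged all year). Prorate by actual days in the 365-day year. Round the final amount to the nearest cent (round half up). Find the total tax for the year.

€4,505.19

1 Jan – 22 Jun 2006: 173 days at 1.8% → €254,000 × 1.8% × 173/365 = €2,167.0027
23 Jun – 31 Dec 2006: 192 days at 1.75% → €254,000 × 1.75% × 192/365 = €2,338.1918
Total = €4,505.1945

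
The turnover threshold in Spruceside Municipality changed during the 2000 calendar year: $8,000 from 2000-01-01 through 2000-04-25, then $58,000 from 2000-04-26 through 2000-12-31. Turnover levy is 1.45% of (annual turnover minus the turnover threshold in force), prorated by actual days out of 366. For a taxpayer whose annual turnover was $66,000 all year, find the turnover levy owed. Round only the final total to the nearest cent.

$345.78

2000-01-01 to 2000-04-25: 116 days, exemption $8,000 → ($66,000 − $8,000) × 1.45% × 116/366 = $266.5464
2000-04-26 to 2000-12-31: 250 days, exemption $58,000 → ($66,000 − $58,000) × 1.45% × 250/366 = $79.2350
Total = $345.7814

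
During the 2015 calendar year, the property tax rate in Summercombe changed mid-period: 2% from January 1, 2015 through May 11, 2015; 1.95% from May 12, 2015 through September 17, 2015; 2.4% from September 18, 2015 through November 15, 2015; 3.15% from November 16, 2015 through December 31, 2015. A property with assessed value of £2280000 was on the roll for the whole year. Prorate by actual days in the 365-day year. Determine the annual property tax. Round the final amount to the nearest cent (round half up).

£49975.73

January 1 – May 11, 2015: 131 days at 2% → £2280000 × 2% × 131/365 = £16366.0274
May 12 – September 17, 2015: 129 days at 1.95% → £2280000 × 1.95% × 129/365 = £15713.2603
September 18 – November 15, 2015: 59 days at 2.4% → £2280000 × 2.4% × 59/365 = £8845.1507
November 16 – December 31, 2015: 46 days at 3.15% → £2280000 × 3.15% × 46/365 = £9051.2877
Total = £49975.7260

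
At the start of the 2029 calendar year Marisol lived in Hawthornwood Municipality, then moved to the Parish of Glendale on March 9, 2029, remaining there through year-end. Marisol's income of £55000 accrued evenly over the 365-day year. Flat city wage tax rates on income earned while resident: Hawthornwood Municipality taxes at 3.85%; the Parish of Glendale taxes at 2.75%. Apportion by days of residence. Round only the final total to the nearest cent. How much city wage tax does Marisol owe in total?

£1623.55

Hawthornwood Municipality, January 1 – March 8, 2029: 67 days → £55000 × 3.85% × 67/365 = £388.6918
The Parish of Glendale, March 9 – December 31, 2029: 298 days → £55000 × 2.75% × 298/365 = £1234.8630
Total = £1623.5548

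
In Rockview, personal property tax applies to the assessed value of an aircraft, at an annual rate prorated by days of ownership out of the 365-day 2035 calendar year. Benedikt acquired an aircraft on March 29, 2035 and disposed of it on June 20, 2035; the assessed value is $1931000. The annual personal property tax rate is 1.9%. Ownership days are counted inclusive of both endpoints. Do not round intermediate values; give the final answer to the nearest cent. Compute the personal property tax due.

$8443.50

Days held (March 29 – June 20, 2035): 84 out of 365
Tax = $1931000 × 1.9% × 84/365 = $8443.4959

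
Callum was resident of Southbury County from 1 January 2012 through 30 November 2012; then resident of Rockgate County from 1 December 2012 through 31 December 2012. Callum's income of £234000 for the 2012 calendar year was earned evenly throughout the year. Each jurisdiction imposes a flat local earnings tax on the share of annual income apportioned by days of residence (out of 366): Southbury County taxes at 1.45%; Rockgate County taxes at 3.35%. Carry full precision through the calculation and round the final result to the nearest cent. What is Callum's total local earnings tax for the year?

Southbury County, 1 January – 30 November 2012: 335 days → £234000 × 1.45% × 335/366 = £3105.6148
Rockgate County, 1 December – 31 December 2012: 31 days → £234000 × 3.35% × 31/366 = £663.9590
Total = £3769.5738

£3769.57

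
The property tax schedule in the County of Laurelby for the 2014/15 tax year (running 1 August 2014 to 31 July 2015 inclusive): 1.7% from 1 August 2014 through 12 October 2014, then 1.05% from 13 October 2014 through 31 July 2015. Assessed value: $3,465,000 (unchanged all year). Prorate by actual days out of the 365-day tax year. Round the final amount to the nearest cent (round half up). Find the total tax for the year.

1 August – 12 October 2014: 73 days at 1.7% → $3,465,000 × 1.7% × 73/365 = $11,781.0000
13 October 2014 – 31 July 2015: 292 days at 1.05% → $3,465,000 × 1.05% × 292/365 = $29,106.0000
Total = $40,887.0000

$40,887.00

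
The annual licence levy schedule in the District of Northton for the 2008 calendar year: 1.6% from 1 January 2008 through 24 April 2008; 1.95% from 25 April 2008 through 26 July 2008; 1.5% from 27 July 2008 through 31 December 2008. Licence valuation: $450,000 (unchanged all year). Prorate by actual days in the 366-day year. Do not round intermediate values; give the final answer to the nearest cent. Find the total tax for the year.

1 January – 24 April 2008: 115 days at 1.6% → $450,000 × 1.6% × 115/366 = $2,262.2951
25 April – 26 July 2008: 93 days at 1.95% → $450,000 × 1.95% × 93/366 = $2,229.7131
27 July – 31 December 2008: 158 days at 1.5% → $450,000 × 1.5% × 158/366 = $2,913.9344
Total = $7,405.9426

$7,405.94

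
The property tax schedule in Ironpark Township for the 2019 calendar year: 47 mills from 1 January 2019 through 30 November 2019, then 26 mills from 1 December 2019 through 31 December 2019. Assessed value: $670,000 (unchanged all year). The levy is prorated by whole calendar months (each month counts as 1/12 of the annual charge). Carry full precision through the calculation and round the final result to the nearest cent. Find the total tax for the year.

$30,317.50

1 January – 30 November 2019: 11 months at 47 mills → $670,000 × 4.7% × 11/12 = $28,865.8333
1 December – 31 December 2019: 1 month at 26 mills → $670,000 × 2.6% × 1/12 = $1,451.6667
Total = $30,317.5000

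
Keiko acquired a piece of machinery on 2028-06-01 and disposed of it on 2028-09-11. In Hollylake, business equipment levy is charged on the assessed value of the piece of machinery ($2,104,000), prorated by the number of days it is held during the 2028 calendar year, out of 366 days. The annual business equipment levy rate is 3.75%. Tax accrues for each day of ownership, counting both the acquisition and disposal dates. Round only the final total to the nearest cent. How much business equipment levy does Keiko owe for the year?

$22,204.10

Days held (2028-06-01 to 2028-09-11): 103 out of 366
Tax = $2,104,000 × 3.75% × 103/366 = $22,204.0984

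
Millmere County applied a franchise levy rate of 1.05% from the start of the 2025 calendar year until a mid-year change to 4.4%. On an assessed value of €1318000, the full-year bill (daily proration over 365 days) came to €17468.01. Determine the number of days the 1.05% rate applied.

335 days

Let d = days at the first rate; then 365 − d days at the second rate.
€1318000 × [1.05%·d + 4.4%·(365−d)] / 365 = €17468.01
Solving gives d = 335, so the new rate took effect on 2 December 2025.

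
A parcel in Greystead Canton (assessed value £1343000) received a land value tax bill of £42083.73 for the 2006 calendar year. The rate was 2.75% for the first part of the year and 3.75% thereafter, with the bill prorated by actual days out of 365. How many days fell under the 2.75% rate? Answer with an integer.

225 days

Let d = days at the first rate; then 365 − d days at the second rate.
£1343000 × [2.75%·d + 3.75%·(365−d)] / 365 = £42083.73
Solving gives d = 225, so the new rate took effect on 14 August 2006.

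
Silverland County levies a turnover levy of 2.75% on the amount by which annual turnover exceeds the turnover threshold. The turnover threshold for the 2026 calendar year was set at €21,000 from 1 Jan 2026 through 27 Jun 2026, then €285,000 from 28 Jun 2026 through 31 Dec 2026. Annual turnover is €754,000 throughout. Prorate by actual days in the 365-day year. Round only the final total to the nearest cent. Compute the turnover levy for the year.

1 Jan – 27 Jun 2026: 178 days, exemption €21,000 → (€754,000 − €21,000) × 2.75% × 178/365 = €9,830.2329
28 Jun – 31 Dec 2026: 187 days, exemption €285,000 → (€754,000 − €285,000) × 2.75% × 187/365 = €6,607.7603
Total = €16,437.9932

€16,437.99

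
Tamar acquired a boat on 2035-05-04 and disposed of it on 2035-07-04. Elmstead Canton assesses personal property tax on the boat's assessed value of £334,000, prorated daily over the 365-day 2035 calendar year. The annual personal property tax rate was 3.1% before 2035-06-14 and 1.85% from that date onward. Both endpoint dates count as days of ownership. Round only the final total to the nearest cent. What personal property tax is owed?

£1,518.56

2035-05-04 to 2035-06-13: 41 days at 3.1% → £334,000 × 3.1% × 41/365 = £1,163.0521
2035-06-14 to 2035-07-04: 21 days at 1.85% → £334,000 × 1.85% × 21/365 = £355.5041
Total = £1,518.5562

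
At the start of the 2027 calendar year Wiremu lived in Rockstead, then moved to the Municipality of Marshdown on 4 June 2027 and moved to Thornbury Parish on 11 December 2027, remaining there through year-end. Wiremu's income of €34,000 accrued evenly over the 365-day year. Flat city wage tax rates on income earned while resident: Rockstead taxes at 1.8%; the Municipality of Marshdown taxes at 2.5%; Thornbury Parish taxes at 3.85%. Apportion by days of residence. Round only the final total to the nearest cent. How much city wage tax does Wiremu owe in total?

€775.99

Rockstead, 1 January – 3 June 2027: 154 days → €34,000 × 1.8% × 154/365 = €258.2137
The Municipality of Marshdown, 4 June – 10 December 2027: 190 days → €34,000 × 2.5% × 190/365 = €442.4658
Thornbury Parish, 11 December – 31 December 2027: 21 days → €34,000 × 3.85% × 21/365 = €75.3123
Total = €775.9918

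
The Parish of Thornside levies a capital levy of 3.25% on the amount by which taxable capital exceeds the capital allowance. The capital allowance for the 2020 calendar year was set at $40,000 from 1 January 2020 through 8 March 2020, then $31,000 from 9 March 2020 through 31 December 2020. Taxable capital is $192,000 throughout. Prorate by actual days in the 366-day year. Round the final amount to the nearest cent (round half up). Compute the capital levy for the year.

1 January – 8 March 2020: 68 days, exemption $40,000 → ($192,000 − $40,000) × 3.25% × 68/366 = $917.8142
9 March – 31 December 2020: 298 days, exemption $31,000 → ($192,000 − $31,000) × 3.25% × 298/366 = $4,260.3415
Total = $5,178.1557

$5,178.16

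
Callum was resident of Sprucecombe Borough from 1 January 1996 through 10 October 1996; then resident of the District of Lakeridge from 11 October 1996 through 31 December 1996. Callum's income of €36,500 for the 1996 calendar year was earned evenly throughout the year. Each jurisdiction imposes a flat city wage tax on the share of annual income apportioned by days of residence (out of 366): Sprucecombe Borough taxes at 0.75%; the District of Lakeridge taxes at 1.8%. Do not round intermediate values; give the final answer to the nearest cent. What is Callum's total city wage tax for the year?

€359.61

Sprucecombe Borough, 1 January – 10 October 1996: 284 days → €36,500 × 0.75% × 284/366 = €212.4180
The District of Lakeridge, 11 October – 31 December 1996: 82 days → €36,500 × 1.8% × 82/366 = €147.1967
Total = €359.6148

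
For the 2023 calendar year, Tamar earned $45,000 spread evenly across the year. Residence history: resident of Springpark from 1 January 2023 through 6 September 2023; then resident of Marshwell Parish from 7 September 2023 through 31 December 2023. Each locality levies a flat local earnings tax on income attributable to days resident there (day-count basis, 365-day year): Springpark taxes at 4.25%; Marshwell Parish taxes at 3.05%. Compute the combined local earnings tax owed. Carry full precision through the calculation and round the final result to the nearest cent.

Springpark, 1 January – 6 September 2023: 249 days → $45,000 × 4.25% × 249/365 = $1,304.6918
Marshwell Parish, 7 September – 31 December 2023: 116 days → $45,000 × 3.05% × 116/365 = $436.1918
Total = $1,740.8836

$1,740.88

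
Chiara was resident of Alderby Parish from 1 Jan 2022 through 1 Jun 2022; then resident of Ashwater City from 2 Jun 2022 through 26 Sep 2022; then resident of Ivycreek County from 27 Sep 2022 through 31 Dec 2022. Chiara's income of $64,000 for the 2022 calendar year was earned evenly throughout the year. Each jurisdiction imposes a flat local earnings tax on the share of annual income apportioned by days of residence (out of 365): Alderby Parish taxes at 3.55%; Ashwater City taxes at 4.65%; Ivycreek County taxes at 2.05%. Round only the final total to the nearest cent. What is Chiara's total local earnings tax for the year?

$2,245.17

Alderby Parish, 1 Jan – 1 Jun 2022: 152 days → $64,000 × 3.55% × 152/365 = $946.1479
Ashwater City, 2 Jun – 26 Sep 2022: 117 days → $64,000 × 4.65% × 117/365 = $953.9507
Ivycreek County, 27 Sep – 31 Dec 2022: 96 days → $64,000 × 2.05% × 96/365 = $345.0740
Total = $2,245.1726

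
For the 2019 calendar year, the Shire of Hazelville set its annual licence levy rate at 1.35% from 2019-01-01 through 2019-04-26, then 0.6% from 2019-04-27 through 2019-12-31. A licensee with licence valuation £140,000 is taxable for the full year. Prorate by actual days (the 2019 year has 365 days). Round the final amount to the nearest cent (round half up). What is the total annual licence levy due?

£1,173.70

2019-01-01 to 2019-04-26: 116 days at 1.35% → £140,000 × 1.35% × 116/365 = £600.6575
2019-04-27 to 2019-12-31: 249 days at 0.6% → £140,000 × 0.6% × 249/365 = £573.0411
Total = £1,173.6986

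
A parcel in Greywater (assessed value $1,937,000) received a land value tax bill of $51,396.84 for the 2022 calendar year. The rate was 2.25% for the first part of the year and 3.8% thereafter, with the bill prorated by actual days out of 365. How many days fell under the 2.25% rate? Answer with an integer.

Let d = days at the first rate; then 365 − d days at the second rate.
$1,937,000 × [2.25%·d + 3.8%·(365−d)] / 365 = $51,396.84
Solving gives d = 270, so the new rate took effect on 28 Sep 2022.

270 days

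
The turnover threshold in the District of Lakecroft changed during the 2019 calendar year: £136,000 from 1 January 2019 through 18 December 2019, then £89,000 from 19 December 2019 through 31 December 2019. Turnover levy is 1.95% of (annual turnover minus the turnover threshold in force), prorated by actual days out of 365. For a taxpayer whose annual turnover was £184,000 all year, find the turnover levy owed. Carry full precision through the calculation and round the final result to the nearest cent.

£968.64

1 January – 18 December 2019: 352 days, exemption £136,000 → (£184,000 − £136,000) × 1.95% × 352/365 = £902.6630
19 December – 31 December 2019: 13 days, exemption £89,000 → (£184,000 − £89,000) × 1.95% × 13/365 = £65.9795
Total = £968.6425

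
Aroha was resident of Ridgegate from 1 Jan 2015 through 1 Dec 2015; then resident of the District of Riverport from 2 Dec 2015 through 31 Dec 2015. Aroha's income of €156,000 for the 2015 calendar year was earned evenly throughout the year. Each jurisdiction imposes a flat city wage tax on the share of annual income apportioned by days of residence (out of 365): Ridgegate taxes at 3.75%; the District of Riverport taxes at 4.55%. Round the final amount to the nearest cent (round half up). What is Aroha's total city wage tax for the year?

Ridgegate, 1 Jan – 1 Dec 2015: 335 days → €156,000 × 3.75% × 335/365 = €5,369.1781
The District of Riverport, 2 Dec – 31 Dec 2015: 30 days → €156,000 × 4.55% × 30/365 = €583.3973
Total = €5,952.5753

€5,952.58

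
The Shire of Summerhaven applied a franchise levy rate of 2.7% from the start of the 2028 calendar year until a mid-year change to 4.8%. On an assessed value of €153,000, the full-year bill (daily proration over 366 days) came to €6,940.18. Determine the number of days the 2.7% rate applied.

Let d = days at the first rate; then 366 − d days at the second rate.
€153,000 × [2.7%·d + 4.8%·(366−d)] / 366 = €6,940.18
Solving gives d = 46, so the new rate took effect on 16 February 2028.

46 days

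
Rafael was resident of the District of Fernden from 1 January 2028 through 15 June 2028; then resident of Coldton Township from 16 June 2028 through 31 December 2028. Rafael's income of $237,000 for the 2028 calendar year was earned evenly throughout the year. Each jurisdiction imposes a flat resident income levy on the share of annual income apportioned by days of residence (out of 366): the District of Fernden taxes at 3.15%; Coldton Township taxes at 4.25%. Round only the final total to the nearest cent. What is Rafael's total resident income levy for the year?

$8,882.97

The District of Fernden, 1 January – 15 June 2028: 167 days → $237,000 × 3.15% × 167/366 = $3,406.3893
Coldton Township, 16 June – 31 December 2028: 199 days → $237,000 × 4.25% × 199/366 = $5,476.5779
Total = $8,882.9672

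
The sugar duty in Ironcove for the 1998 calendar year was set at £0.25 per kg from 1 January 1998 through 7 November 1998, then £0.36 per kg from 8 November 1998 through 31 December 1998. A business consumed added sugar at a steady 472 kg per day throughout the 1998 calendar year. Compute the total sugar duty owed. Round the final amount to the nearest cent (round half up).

£45,873.68

1 January – 7 November 1998: 311 days × 472 kg/day = 146,792 kg at £0.25/kg → £36,698.00
8 November – 31 December 1998: 54 days × 472 kg/day = 25,488 kg at £0.36/kg → £9,175.68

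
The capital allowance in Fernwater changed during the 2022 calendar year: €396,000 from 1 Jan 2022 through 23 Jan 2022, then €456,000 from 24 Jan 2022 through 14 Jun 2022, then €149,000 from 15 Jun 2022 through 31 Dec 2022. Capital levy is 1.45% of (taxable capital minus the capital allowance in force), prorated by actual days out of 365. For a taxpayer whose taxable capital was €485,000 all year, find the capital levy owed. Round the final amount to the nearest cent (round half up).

€2,914.50

1 Jan – 23 Jan 2022: 23 days, exemption €396,000 → (€485,000 − €396,000) × 1.45% × 23/365 = €81.3192
24 Jan – 14 Jun 2022: 142 days, exemption €456,000 → (€485,000 − €456,000) × 1.45% × 142/365 = €163.5918
15 Jun – 31 Dec 2022: 200 days, exemption €149,000 → (€485,000 − €149,000) × 1.45% × 200/365 = €2,669.5890
Total = €2,914.5000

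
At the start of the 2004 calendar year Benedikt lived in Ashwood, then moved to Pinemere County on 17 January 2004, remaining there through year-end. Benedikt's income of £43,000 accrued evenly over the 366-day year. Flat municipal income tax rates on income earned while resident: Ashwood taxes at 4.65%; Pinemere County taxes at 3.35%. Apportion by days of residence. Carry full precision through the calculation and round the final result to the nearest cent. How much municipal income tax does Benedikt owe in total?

£1,464.94

Ashwood, 1 January – 16 January 2004: 16 days → £43,000 × 4.65% × 16/366 = £87.4098
Pinemere County, 17 January – 31 December 2004: 350 days → £43,000 × 3.35% × 350/366 = £1,377.5273
Total = £1,464.9372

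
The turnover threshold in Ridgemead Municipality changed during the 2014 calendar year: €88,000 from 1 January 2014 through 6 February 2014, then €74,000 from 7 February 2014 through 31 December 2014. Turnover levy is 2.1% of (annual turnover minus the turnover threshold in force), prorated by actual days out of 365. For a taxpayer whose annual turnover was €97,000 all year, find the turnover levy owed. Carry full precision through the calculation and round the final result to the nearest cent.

1 January – 6 February 2014: 37 days, exemption €88,000 → (€97,000 − €88,000) × 2.1% × 37/365 = €19.1589
7 February – 31 December 2014: 328 days, exemption €74,000 → (€97,000 − €74,000) × 2.1% × 328/365 = €434.0384
Total = €453.1973

€453.20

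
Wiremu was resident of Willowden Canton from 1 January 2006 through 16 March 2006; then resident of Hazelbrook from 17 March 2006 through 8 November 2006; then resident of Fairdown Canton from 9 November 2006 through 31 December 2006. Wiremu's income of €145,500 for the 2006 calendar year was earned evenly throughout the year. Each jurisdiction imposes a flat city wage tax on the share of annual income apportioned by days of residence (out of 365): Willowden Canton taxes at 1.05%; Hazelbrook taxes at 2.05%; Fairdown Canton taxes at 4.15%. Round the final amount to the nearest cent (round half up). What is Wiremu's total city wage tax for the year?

€3,127.45

Willowden Canton, 1 January – 16 March 2006: 75 days → €145,500 × 1.05% × 75/365 = €313.9212
Hazelbrook, 17 March – 8 November 2006: 237 days → €145,500 × 2.05% × 237/365 = €1,936.7445
Fairdown Canton, 9 November – 31 December 2006: 53 days → €145,500 × 4.15% × 53/365 = €876.7870
Total = €3,127.4527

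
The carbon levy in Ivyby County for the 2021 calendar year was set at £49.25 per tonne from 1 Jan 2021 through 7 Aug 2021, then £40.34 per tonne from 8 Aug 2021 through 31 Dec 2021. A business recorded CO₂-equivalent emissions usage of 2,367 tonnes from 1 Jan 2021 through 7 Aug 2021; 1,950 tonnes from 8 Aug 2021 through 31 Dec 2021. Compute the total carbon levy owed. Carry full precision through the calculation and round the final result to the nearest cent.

£195237.75

1 Jan – 7 Aug 2021: 2,367 tonnes at £49.25/tonne → £116574.75
8 Aug – 31 Dec 2021: 1,950 tonnes at £40.34/tonne → £78663.00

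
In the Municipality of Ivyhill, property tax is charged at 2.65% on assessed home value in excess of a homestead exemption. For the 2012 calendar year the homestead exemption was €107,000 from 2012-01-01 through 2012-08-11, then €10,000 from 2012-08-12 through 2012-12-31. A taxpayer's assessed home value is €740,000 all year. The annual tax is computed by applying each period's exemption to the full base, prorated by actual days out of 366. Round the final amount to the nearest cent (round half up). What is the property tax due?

€17,771.80

2012-01-01 to 2012-08-11: 224 days, exemption €107,000 → (€740,000 − €107,000) × 2.65% × 224/366 = €10,266.3607
2012-08-12 to 2012-12-31: 142 days, exemption €10,000 → (€740,000 − €10,000) × 2.65% × 142/366 = €7,505.4372
Total = €17,771.7978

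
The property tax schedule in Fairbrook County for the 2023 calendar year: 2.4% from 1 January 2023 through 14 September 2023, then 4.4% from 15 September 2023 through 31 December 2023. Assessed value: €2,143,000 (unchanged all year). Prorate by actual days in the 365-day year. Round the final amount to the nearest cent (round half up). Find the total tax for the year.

€64,113.86

1 January – 14 September 2023: 257 days at 2.4% → €2,143,000 × 2.4% × 257/365 = €36,213.7644
15 September – 31 December 2023: 108 days at 4.4% → €2,143,000 × 4.4% × 108/365 = €27,900.0986
Total = €64,113.8630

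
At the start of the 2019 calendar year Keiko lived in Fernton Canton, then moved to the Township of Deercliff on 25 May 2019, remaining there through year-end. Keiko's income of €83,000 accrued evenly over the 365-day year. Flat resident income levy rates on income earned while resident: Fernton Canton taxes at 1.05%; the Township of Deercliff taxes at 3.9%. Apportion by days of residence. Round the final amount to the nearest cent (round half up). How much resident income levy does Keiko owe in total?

Fernton Canton, 1 Jan – 24 May 2019: 144 days → €83,000 × 1.05% × 144/365 = €343.8247
The Township of Deercliff, 25 May – 31 Dec 2019: 221 days → €83,000 × 3.9% × 221/365 = €1,959.9370
Total = €2,303.7616

€2,303.76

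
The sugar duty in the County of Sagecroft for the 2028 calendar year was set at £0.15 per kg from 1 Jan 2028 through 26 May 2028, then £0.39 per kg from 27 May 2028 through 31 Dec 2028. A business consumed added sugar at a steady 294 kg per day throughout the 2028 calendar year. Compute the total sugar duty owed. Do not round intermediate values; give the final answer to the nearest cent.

1 Jan – 26 May 2028: 147 days × 294 kg/day = 43,218 kg at £0.15/kg → £6482.70
27 May – 31 Dec 2028: 219 days × 294 kg/day = 64,386 kg at £0.39/kg → £25110.54

£31593.24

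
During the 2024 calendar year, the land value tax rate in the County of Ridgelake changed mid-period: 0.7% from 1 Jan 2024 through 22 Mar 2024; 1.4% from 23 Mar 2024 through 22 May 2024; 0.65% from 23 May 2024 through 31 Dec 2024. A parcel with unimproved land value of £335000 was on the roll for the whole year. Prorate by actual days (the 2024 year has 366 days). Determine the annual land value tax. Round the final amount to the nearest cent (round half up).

£2633.78

1 Jan – 22 Mar 2024: 82 days at 0.7% → £335000 × 0.7% × 82/366 = £525.3825
23 Mar – 22 May 2024: 61 days at 1.4% → £335000 × 1.4% × 61/366 = £781.6667
23 May – 31 Dec 2024: 223 days at 0.65% → £335000 × 0.65% × 223/366 = £1326.7281
Total = £2633.7773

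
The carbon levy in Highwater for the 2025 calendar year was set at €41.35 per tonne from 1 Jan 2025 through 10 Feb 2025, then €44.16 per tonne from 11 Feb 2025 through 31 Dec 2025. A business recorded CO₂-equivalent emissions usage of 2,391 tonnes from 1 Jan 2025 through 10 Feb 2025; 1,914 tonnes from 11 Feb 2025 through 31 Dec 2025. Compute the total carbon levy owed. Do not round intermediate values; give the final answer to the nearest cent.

€183,390.09

1 Jan – 10 Feb 2025: 2,391 tonnes at €41.35/tonne → €98,867.85
11 Feb – 31 Dec 2025: 1,914 tonnes at €44.16/tonne → €84,522.24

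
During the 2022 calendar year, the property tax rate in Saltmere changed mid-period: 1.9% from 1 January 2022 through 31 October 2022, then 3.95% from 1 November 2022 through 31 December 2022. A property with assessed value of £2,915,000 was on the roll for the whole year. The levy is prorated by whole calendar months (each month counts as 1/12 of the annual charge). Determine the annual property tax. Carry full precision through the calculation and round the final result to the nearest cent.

1 January – 31 October 2022: 10 months at 1.9% → £2,915,000 × 1.9% × 10/12 = £46,154.1667
1 November – 31 December 2022: 2 months at 3.95% → £2,915,000 × 3.95% × 2/12 = £19,190.4167
Total = £65,344.5833

£65,344.58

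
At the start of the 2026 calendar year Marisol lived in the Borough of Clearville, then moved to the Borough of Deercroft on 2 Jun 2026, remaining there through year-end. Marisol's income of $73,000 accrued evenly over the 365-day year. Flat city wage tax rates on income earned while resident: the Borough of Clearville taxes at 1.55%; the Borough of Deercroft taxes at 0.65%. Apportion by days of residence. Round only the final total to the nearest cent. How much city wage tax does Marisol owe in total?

$748.10

The Borough of Clearville, 1 Jan – 1 Jun 2026: 152 days → $73,000 × 1.55% × 152/365 = $471.2000
The Borough of Deercroft, 2 Jun – 31 Dec 2026: 213 days → $73,000 × 0.65% × 213/365 = $276.9000
Total = $748.1000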